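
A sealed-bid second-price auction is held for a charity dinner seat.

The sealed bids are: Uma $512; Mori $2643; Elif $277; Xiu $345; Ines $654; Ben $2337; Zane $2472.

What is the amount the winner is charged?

$2472

Highest bid: Mori at $2643, so Mori wins.
Second-highest bid: Zane at $2472 — that is the price the winner pays.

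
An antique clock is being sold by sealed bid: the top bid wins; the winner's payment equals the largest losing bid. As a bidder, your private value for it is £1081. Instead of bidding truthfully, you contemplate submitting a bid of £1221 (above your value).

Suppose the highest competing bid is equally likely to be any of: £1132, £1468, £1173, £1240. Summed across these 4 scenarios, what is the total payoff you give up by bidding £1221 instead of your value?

£143

The deviation costs you only when the competing bid falls strictly between £1081 and £1221; elsewhere both bids give the same outcome.
£1132: truthful payoff £0, deviation payoff −£51 → loss £51.
£1468: outcomes coincide → loss £0.
£1173: truthful payoff £0, deviation payoff −£92 → loss £92.
£1240: outcomes coincide → loss £0.
Total loss = £51 + £92 = £143.
Truthful bidding weakly dominates here: raising your bid can only win items priced above your value, and lowering it can only forfeit items priced below.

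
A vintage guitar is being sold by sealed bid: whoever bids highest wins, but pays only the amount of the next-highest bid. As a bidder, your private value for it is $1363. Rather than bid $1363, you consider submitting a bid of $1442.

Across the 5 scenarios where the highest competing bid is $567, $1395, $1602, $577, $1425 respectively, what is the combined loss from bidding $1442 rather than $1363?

The deviation costs you only when the competing bid falls strictly between $1363 and $1442; elsewhere both bids give the same outcome.
$567: outcomes coincide → loss $0.
$1395: truthful payoff $0, deviation payoff −$32 → loss $32.
$1602: outcomes coincide → loss $0.
$577: outcomes coincide → loss $0.
$1425: truthful payoff $0, deviation payoff −$62 → loss $62.
Total loss = $32 + $62 = $94.

$94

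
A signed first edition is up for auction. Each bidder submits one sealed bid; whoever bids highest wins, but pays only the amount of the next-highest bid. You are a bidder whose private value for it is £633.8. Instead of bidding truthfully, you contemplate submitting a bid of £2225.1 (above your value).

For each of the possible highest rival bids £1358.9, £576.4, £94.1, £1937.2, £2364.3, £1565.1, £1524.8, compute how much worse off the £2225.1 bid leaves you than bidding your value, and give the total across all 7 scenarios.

£3850.8

The deviation costs you only when the competing bid falls strictly between £633.8 and £2225.1; elsewhere both bids give the same outcome.
£1358.9: truthful payoff £0, deviation payoff −£725.1 → loss £725.1.
£576.4: outcomes coincide → loss £0.
£94.1: outcomes coincide → loss £0.
£1937.2: truthful payoff £0, deviation payoff −£1303.4 → loss £1303.4.
£2364.3: outcomes coincide → loss £0.
£1565.1: truthful payoff £0, deviation payoff −£931.3 → loss £931.3.
£1524.8: truthful payoff £0, deviation payoff −£891 → loss £891.
Total loss = £725.1 + £1303.4 + £931.3 + £891 = £3850.8.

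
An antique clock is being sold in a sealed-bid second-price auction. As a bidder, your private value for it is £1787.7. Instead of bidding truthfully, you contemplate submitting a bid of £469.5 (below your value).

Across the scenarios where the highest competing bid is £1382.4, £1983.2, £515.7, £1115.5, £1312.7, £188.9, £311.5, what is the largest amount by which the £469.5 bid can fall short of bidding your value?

£1382.4: truthful gives £405.3, deviation gives £0 → loss £405.3.
£1983.2: same outcome either way → loss £0.
£515.7: truthful gives £1272, deviation gives £0 → loss £1272.
£1115.5: truthful gives £672.2, deviation gives £0 → loss £672.2.
£1312.7: truthful gives £475, deviation gives £0 → loss £475.
£188.9: same outcome either way → loss £0.
£311.5: same outcome either way → loss £0.
Maximum loss: £1272.

£1272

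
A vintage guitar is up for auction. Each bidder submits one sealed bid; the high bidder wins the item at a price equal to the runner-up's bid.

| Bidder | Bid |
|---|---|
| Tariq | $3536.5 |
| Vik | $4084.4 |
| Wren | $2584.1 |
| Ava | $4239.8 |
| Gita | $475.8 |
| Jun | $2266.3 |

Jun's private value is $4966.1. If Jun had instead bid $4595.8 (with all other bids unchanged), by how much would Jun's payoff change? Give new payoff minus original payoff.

$726.3

The highest bid among the other bidders is $4239.8; Jun's bid doesn't change that.
Original bid $2266.3: Jun is not highest (top rival bid is $4239.8); payoff $0.
Alternative bid $4595.8: Jun is highest, pays the top rival bid $4239.8; payoff $4966.1 − $4239.8 = $726.3.
Change in payoff = $726.3 − ($0) = $726.3.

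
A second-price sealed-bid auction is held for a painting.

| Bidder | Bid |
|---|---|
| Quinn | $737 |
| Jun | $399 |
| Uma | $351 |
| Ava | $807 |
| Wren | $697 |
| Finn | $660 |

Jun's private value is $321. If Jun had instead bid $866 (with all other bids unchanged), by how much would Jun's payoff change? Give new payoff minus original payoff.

The highest bid among the other bidders is $807; Jun's bid doesn't change that.
Original bid $399: Jun is not highest (top rival bid is $807); payoff $0.
Alternative bid $866: Jun is highest, pays the top rival bid $807; payoff $321 − $807 = −$486.
Change in payoff = −$486 − ($0) = −$486.

−$486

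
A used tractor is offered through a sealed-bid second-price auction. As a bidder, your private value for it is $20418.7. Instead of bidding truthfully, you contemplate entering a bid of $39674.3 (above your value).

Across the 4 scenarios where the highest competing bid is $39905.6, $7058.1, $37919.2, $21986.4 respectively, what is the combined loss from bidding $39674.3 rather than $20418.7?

The deviation costs you only when the competing bid falls strictly between $20418.7 and $39674.3; elsewhere both bids give the same outcome.
$39905.6: outcomes coincide → loss $0.
$7058.1: outcomes coincide → loss $0.
$37919.2: truthful payoff $0, deviation payoff −$17500.5 → loss $17500.5.
$21986.4: truthful payoff $0, deviation payoff −$1567.7 → loss $1567.7.
Total loss = $17500.5 + $1567.7 = $19068.2.

$19068.2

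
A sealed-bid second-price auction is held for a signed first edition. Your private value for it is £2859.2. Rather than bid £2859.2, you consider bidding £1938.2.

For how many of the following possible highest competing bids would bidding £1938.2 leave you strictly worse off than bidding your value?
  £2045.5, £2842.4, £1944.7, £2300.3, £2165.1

The deviation hurts exactly when the highest competing bid lies strictly between £1938.2 and £2859.2 — underbidding then forfeits a profitable win.
£2045.5: inside the interval → strictly worse (loss £813.7).
£2842.4: inside the interval → strictly worse (loss £16.8).
£1944.7: inside the interval → strictly worse (loss £914.5).
£2300.3: inside the interval → strictly worse (loss £558.9).
£2165.1: inside the interval → strictly worse (loss £694.1).
Count: 5.

5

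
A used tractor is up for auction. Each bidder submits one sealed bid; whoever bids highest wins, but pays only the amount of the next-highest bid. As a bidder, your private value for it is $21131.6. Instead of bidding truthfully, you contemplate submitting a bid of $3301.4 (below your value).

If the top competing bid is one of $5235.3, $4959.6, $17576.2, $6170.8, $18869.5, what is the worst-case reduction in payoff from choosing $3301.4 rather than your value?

$5235.3: truthful gives $15896.3, deviation gives $0 → loss $15896.3.
$4959.6: truthful gives $16172, deviation gives $0 → loss $16172.
$17576.2: truthful gives $3555.4, deviation gives $0 → loss $3555.4.
$6170.8: truthful gives $14960.8, deviation gives $0 → loss $14960.8.
$18869.5: truthful gives $2262.1, deviation gives $0 → loss $2262.1.
Maximum loss: $16172.

$16172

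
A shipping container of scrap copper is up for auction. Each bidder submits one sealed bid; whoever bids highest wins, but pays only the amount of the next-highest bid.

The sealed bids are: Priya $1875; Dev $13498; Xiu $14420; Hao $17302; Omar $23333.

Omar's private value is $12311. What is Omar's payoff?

−$4991

Highest bid: Omar at $23333, so Omar wins.
Second-highest bid: Hao at $17302 — that is the price the winner pays.
Omar's payoff = value − price = $12311 − $17302 = −$4991.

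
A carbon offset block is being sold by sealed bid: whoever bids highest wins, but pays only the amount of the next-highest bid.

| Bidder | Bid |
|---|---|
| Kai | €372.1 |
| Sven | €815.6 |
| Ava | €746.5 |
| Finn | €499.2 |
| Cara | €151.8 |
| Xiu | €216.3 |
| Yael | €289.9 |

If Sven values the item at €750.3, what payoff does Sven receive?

€3.8

Highest bid: Sven at €815.6, so Sven wins.
Second-highest bid: Ava at €746.5 — that is the price the winner pays.
Sven's payoff = value − price = €750.3 − €746.5 = €3.8.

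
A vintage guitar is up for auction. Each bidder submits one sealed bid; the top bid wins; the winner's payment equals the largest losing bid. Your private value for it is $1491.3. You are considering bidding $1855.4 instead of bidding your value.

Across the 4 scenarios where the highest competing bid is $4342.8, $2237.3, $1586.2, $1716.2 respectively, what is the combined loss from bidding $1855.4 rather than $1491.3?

The deviation costs you only when the competing bid falls strictly between $1491.3 and $1855.4; elsewhere both bids give the same outcome.
$4342.8: outcomes coincide → loss $0.
$2237.3: outcomes coincide → loss $0.
$1586.2: truthful payoff $0, deviation payoff −$94.9 → loss $94.9.
$1716.2: truthful payoff $0, deviation payoff −$224.9 → loss $224.9.
Total loss = $94.9 + $224.9 = $319.8.
Truthful bidding weakly dominates here: raising your bid can only win items priced above your value, and lowering it can only forfeit items priced below.

$319.8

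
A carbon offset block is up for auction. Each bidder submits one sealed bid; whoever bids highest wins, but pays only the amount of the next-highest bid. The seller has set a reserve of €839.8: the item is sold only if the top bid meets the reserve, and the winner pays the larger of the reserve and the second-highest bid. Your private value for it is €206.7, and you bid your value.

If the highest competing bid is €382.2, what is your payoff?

€0

Your bid €206.7 is below the highest competing bid €382.2, so you lose. Payoff €0.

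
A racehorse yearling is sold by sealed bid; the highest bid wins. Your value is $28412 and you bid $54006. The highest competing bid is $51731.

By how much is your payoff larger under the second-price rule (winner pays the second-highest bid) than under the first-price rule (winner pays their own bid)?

$2275

You have the highest bid, so you win under either rule.
Second-price: pay $51731 → payoff −$23319.
First-price: pay your own bid $54006 → payoff −$25594.
Difference = −$23319 − (−$25594) = $2275.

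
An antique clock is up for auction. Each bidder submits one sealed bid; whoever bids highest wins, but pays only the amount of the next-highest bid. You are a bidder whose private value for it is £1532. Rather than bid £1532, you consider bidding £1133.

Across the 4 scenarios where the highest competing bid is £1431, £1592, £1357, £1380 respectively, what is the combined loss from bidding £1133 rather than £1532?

£428

The deviation costs you only when the competing bid falls strictly between £1133 and £1532; elsewhere both bids give the same outcome.
£1431: truthful payoff £101, deviation payoff £0 → loss £101.
£1592: outcomes coincide → loss £0.
£1357: truthful payoff £175, deviation payoff £0 → loss £175.
£1380: truthful payoff £152, deviation payoff £0 → loss £152.
Total loss = £101 + £175 + £152 = £428.
In a second-price auction your bid sets only whether you win, not what you pay, so bidding your true value is weakly dominant.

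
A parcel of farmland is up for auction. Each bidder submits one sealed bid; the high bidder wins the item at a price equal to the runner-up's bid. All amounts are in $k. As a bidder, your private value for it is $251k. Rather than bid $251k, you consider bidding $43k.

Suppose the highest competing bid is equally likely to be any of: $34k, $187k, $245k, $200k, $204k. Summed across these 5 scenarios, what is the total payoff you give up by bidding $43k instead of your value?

The deviation costs you only when the competing bid falls strictly between $43k and $251k; elsewhere both bids give the same outcome.
$34k: outcomes coincide → loss $0k.
$187k: truthful payoff $64k, deviation payoff $0k → loss $64k.
$245k: truthful payoff $6k, deviation payoff $0k → loss $6k.
$200k: truthful payoff $51k, deviation payoff $0k → loss $51k.
$204k: truthful payoff $47k, deviation payoff $0k → loss $47k.
Total loss = $64k + $6k + $51k + $47k = $168k.

$168k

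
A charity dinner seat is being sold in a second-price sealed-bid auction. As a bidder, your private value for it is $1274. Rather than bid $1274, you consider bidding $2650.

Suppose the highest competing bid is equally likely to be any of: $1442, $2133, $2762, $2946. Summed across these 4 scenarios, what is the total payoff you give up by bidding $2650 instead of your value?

$1027

The deviation costs you only when the competing bid falls strictly between $1274 and $2650; elsewhere both bids give the same outcome.
$1442: truthful payoff $0, deviation payoff −$168 → loss $168.
$2133: truthful payoff $0, deviation payoff −$859 → loss $859.
$2762: outcomes coincide → loss $0.
$2946: outcomes coincide → loss $0.
Total loss = $168 + $859 = $1027.
Truthful bidding weakly dominates here: raising your bid can only win items priced above your value, and lowering it can only forfeit items priced below.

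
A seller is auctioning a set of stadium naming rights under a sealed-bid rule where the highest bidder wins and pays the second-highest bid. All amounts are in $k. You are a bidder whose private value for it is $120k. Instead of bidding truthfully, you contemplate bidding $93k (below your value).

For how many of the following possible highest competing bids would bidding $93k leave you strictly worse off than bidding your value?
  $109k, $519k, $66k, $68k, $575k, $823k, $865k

1

The deviation hurts exactly when the highest competing bid lies strictly between $93k and $120k — underbidding then forfeits a profitable win.
$109k: inside the interval → strictly worse (loss $11k).
$519k: above both → same outcome either way.
$66k: below both → same outcome either way.
$68k: below both → same outcome either way.
$575k: above both → same outcome either way.
$823k: above both → same outcome either way.
$865k: above both → same outcome either way.
Count: 1.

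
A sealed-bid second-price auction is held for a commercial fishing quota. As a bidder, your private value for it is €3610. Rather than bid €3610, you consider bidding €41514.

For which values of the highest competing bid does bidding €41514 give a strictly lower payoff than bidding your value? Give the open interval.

If the competing bid is below €3610, both bids win at the same price — no difference.
If it is above €41514, both bids lose — no difference.
If it lies strictly between €3610 and €41514, bidding your value loses (payoff 0) while bidding €41514 wins at a price above your value (payoff negative).
So the deviation strictly hurts on the open interval (€3610, €41514).

(€3610, €41514)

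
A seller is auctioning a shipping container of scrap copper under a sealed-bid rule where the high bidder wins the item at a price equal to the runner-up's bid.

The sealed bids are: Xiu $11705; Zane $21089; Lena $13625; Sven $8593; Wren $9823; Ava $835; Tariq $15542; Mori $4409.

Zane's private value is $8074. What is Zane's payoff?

−$7468

Highest bid: Zane at $21089, so Zane wins.
Second-highest bid: Tariq at $15542 — that is the price the winner pays.
Zane's payoff = value − price = $8074 − $15542 = −$7468.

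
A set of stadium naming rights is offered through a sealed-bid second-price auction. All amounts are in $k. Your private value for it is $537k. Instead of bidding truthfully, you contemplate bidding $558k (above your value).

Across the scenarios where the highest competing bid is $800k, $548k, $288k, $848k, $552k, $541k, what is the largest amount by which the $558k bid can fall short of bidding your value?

$800k: same outcome either way → loss $0k.
$548k: truthful gives $0k, deviation gives −$11k → loss $11k.
$288k: same outcome either way → loss $0k.
$848k: same outcome either way → loss $0k.
$552k: truthful gives $0k, deviation gives −$15k → loss $15k.
$541k: truthful gives $0k, deviation gives −$4k → loss $4k.
Maximum loss: $15k.

$15k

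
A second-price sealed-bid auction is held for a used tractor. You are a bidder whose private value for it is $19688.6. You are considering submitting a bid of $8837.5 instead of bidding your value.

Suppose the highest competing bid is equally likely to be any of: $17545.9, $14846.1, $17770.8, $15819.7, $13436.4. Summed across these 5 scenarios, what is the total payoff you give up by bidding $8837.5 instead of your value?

The deviation costs you only when the competing bid falls strictly between $8837.5 and $19688.6; elsewhere both bids give the same outcome.
$17545.9: truthful payoff $2142.7, deviation payoff $0 → loss $2142.7.
$14846.1: truthful payoff $4842.5, deviation payoff $0 → loss $4842.5.
$17770.8: truthful payoff $1917.8, deviation payoff $0 → loss $1917.8.
$15819.7: truthful payoff $3868.9, deviation payoff $0 → loss $3868.9.
$13436.4: truthful payoff $6252.2, deviation payoff $0 → loss $6252.2.
Total loss = $2142.7 + $4842.5 + $1917.8 + $3868.9 + $6252.2 = $19024.1.

$19024.1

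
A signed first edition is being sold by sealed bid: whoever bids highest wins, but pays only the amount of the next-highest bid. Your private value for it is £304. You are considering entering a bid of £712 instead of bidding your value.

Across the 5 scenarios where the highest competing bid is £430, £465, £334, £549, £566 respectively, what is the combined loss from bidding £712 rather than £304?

£824

The deviation costs you only when the competing bid falls strictly between £304 and £712; elsewhere both bids give the same outcome.
£430: truthful payoff £0, deviation payoff −£126 → loss £126.
£465: truthful payoff £0, deviation payoff −£161 → loss £161.
£334: truthful payoff £0, deviation payoff −£30 → loss £30.
£549: truthful payoff £0, deviation payoff −£245 → loss £245.
£566: truthful payoff £0, deviation payoff −£262 → loss £262.
Total loss = £126 + £161 + £30 + £245 + £262 = £824.
In a second-price auction your bid sets only whether you win, not what you pay, so bidding your true value is weakly dominant.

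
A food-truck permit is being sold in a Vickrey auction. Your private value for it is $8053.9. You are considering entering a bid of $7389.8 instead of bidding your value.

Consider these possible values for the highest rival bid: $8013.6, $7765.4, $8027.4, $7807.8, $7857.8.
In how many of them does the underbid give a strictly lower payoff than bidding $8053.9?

The deviation hurts exactly when the highest competing bid lies strictly between $7389.8 and $8053.9 — underbidding then forfeits a profitable win.
$8013.6: inside the interval → strictly worse (loss $40.3).
$7765.4: inside the interval → strictly worse (loss $288.5).
$8027.4: inside the interval → strictly worse (loss $26.5).
$7807.8: inside the interval → strictly worse (loss $246.1).
$7857.8: inside the interval → strictly worse (loss $196.1).
Count: 5.

5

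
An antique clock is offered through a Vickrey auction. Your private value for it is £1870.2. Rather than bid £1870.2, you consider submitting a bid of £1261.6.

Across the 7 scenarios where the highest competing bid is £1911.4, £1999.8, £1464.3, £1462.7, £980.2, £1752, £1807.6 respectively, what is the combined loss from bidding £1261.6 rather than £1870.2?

£994.2

The deviation costs you only when the competing bid falls strictly between £1261.6 and £1870.2; elsewhere both bids give the same outcome.
£1911.4: outcomes coincide → loss £0.
£1999.8: outcomes coincide → loss £0.
£1464.3: truthful payoff £405.9, deviation payoff £0 → loss £405.9.
£1462.7: truthful payoff £407.5, deviation payoff £0 → loss £407.5.
£980.2: outcomes coincide → loss £0.
£1752: truthful payoff £118.2, deviation payoff £0 → loss £118.2.
£1807.6: truthful payoff £62.6, deviation payoff £0 → loss £62.6.
Total loss = £405.9 + £407.5 + £118.2 + £62.6 = £994.2.
Because the price is fixed by the runner-up's bid, deviating from your value can only change a good outcome into a bad one — never the reverse.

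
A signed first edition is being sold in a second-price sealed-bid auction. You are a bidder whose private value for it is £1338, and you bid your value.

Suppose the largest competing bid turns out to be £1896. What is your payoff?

£0

Your bid £1338 is below the highest competing bid £1896, so you lose.
A losing bidder pays nothing and receives nothing: payoff = £0.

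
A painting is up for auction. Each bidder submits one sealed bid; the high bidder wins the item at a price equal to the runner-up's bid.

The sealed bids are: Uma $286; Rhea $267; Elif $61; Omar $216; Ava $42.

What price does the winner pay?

$267

Highest bid: Uma at $286, so Uma wins.
Second-highest bid: Rhea at $267 — that is the price the winner pays.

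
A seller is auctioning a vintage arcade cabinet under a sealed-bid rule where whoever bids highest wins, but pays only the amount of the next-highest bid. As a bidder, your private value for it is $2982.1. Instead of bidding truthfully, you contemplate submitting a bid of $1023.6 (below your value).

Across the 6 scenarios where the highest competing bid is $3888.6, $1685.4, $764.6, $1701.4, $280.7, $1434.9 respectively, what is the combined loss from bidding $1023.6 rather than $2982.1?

$4124.6

The deviation costs you only when the competing bid falls strictly between $1023.6 and $2982.1; elsewhere both bids give the same outcome.
$3888.6: outcomes coincide → loss $0.
$1685.4: truthful payoff $1296.7, deviation payoff $0 → loss $1296.7.
$764.6: outcomes coincide → loss $0.
$1701.4: truthful payoff $1280.7, deviation payoff $0 → loss $1280.7.
$280.7: outcomes coincide → loss $0.
$1434.9: truthful payoff $1547.2, deviation payoff $0 → loss $1547.2.
Total loss = $1296.7 + $1280.7 + $1547.2 = $4124.6.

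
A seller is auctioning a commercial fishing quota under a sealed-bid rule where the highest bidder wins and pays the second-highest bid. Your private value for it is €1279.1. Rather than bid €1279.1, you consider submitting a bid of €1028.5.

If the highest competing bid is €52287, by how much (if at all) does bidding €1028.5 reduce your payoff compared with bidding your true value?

Bidding your value €1279.1: you lose (since €1279.1 < €52287). Payoff €0.
Bidding €1028.5: you lose. Payoff €0.
Difference = €0 − €0 = €0; both bids lead to the same outcome because the competing bid is above both your value and your alternative bid.

€0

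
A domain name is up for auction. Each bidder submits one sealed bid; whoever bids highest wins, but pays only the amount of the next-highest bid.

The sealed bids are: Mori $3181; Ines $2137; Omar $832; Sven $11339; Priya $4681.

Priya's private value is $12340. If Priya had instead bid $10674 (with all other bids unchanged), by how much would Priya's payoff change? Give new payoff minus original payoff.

$0

The highest bid among the other bidders is $11339; Priya's bid doesn't change that.
Original bid $4681: Priya is not highest (top rival bid is $11339); payoff $0.
Alternative bid $10674: Priya is not highest (top rival bid is $11339); payoff $0.
Change in payoff = $0 − ($0) = $0.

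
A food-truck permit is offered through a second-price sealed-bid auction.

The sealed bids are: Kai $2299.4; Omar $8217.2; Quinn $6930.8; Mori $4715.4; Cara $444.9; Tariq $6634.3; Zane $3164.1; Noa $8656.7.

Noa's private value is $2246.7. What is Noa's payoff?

−$5970.5

Highest bid: Noa at $8656.7, so Noa wins.
Second-highest bid: Omar at $8217.2 — that is the price the winner pays.
Noa's payoff = value − price = $2246.7 − $8217.2 = −$5970.5.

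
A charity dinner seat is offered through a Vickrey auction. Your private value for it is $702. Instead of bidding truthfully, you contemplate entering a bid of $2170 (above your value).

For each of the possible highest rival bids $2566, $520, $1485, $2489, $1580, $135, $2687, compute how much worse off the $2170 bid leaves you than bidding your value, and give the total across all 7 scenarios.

The deviation costs you only when the competing bid falls strictly between $702 and $2170; elsewhere both bids give the same outcome.
$2566: outcomes coincide → loss $0.
$520: outcomes coincide → loss $0.
$1485: truthful payoff $0, deviation payoff −$783 → loss $783.
$2489: outcomes coincide → loss $0.
$1580: truthful payoff $0, deviation payoff −$878 → loss $878.
$135: outcomes coincide → loss $0.
$2687: outcomes coincide → loss $0.
Total loss = $783 + $878 = $1661.
Truthful bidding weakly dominates here: raising your bid can only win items priced above your value, and lowering it can only forfeit items priced below.

$1661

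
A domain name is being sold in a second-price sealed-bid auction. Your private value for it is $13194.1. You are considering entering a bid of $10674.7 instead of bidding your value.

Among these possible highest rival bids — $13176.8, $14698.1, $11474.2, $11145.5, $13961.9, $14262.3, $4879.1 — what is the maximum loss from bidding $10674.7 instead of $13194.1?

$2048.6

$13176.8: truthful gives $17.3, deviation gives $0 → loss $17.3.
$14698.1: same outcome either way → loss $0.
$11474.2: truthful gives $1719.9, deviation gives $0 → loss $1719.9.
$11145.5: truthful gives $2048.6, deviation gives $0 → loss $2048.6.
$13961.9: same outcome either way → loss $0.
$14262.3: same outcome either way → loss $0.
$4879.1: same outcome either way → loss $0.
Maximum loss: $2048.6.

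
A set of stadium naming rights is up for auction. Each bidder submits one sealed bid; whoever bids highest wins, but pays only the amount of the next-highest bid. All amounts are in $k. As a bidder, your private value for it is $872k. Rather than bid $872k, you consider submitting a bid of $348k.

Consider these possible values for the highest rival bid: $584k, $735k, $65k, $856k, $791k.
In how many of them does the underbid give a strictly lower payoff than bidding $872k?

The deviation hurts exactly when the highest competing bid lies strictly between $348k and $872k — underbidding then forfeits a profitable win.
$584k: inside the interval → strictly worse (loss $288k).
$735k: inside the interval → strictly worse (loss $137k).
$65k: below both → same outcome either way.
$856k: inside the interval → strictly worse (loss $16k).
$791k: inside the interval → strictly worse (loss $81k).
Count: 4.

4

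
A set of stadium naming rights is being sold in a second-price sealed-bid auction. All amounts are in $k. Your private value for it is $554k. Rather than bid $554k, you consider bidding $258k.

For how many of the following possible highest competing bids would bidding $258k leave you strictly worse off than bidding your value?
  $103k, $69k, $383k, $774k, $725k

1

The deviation hurts exactly when the highest competing bid lies strictly between $258k and $554k — underbidding then forfeits a profitable win.
$103k: below both → same outcome either way.
$69k: below both → same outcome either way.
$383k: inside the interval → strictly worse (loss $171k).
$774k: above both → same outcome either way.
$725k: above both → same outcome either way.
Count: 1.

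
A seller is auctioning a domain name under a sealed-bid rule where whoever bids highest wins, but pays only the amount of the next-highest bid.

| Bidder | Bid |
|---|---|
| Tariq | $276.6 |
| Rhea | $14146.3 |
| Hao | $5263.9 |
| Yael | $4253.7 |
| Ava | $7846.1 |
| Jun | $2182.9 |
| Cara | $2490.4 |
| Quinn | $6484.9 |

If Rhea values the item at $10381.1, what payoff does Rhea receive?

Highest bid: Rhea at $14146.3, so Rhea wins.
Second-highest bid: Ava at $7846.1 — that is the price the winner pays.
Rhea's payoff = value − price = $10381.1 − $7846.1 = $2535.

$2535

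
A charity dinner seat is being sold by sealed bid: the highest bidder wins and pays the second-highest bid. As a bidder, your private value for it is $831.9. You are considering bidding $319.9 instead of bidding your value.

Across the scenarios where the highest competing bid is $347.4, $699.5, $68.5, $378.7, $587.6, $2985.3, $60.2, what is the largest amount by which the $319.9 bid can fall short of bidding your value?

$347.4: truthful gives $484.5, deviation gives $0 → loss $484.5.
$699.5: truthful gives $132.4, deviation gives $0 → loss $132.4.
$68.5: same outcome either way → loss $0.
$378.7: truthful gives $453.2, deviation gives $0 → loss $453.2.
$587.6: truthful gives $244.3, deviation gives $0 → loss $244.3.
$2985.3: same outcome either way → loss $0.
$60.2: same outcome either way → loss $0.
Maximum loss: $484.5.

$484.5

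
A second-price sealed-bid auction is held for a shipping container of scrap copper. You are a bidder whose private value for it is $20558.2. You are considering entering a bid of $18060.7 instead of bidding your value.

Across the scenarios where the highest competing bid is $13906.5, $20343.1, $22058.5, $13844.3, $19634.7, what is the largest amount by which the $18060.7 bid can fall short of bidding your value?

$923.5

$13906.5: same outcome either way → loss $0.
$20343.1: truthful gives $215.1, deviation gives $0 → loss $215.1.
$22058.5: same outcome either way → loss $0.
$13844.3: same outcome either way → loss $0.
$19634.7: truthful gives $923.5, deviation gives $0 → loss $923.5.
Maximum loss: $923.5.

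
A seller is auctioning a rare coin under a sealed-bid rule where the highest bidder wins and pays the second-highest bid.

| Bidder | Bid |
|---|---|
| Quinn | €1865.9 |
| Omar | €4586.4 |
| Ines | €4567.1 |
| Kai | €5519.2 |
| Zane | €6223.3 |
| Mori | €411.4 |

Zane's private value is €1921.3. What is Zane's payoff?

−€3597.9

Highest bid: Zane at €6223.3, so Zane wins.
Second-highest bid: Kai at €5519.2 — that is the price the winner pays.
Zane's payoff = value − price = €1921.3 − €5519.2 = −€3597.9.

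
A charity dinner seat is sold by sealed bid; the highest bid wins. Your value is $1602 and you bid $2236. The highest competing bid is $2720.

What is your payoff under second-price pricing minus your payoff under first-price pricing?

$0

Your bid $2236 is below $2720, so you lose under either rule.
Payoff is $0 in both cases; difference = $0.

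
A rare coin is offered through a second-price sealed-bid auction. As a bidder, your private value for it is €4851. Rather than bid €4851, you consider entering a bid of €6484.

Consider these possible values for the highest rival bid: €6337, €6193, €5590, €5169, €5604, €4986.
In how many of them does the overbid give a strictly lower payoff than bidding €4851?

6

The deviation hurts exactly when the highest competing bid lies strictly between €4851 and €6484 — overbidding then wins at a price above your value.
€6337: inside the interval → strictly worse (loss €1486).
€6193: inside the interval → strictly worse (loss €1342).
€5590: inside the interval → strictly worse (loss €739).
€5169: inside the interval → strictly worse (loss €318).
€5604: inside the interval → strictly worse (loss €753).
€4986: inside the interval → strictly worse (loss €135).
Count: 6.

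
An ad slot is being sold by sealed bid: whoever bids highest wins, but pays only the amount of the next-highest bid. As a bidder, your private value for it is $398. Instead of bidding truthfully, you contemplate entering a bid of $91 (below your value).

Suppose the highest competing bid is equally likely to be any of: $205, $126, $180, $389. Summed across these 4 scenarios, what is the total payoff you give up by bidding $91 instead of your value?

$692

The deviation costs you only when the competing bid falls strictly between $91 and $398; elsewhere both bids give the same outcome.
$205: truthful payoff $193, deviation payoff $0 → loss $193.
$126: truthful payoff $272, deviation payoff $0 → loss $272.
$180: truthful payoff $218, deviation payoff $0 → loss $218.
$389: truthful payoff $9, deviation payoff $0 → loss $9.
Total loss = $193 + $272 + $218 + $9 = $692.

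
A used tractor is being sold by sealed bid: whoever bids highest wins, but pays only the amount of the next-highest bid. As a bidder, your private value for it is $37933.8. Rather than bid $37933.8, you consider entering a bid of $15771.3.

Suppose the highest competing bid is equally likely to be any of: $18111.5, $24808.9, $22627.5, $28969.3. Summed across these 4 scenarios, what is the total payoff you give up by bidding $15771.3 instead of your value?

$57218

The deviation costs you only when the competing bid falls strictly between $15771.3 and $37933.8; elsewhere both bids give the same outcome.
$18111.5: truthful payoff $19822.3, deviation payoff $0 → loss $19822.3.
$24808.9: truthful payoff $13124.9, deviation payoff $0 → loss $13124.9.
$22627.5: truthful payoff $15306.3, deviation payoff $0 → loss $15306.3.
$28969.3: truthful payoff $8964.5, deviation payoff $0 → loss $8964.5.
Total loss = $19822.3 + $13124.9 + $15306.3 + $8964.5 = $57218.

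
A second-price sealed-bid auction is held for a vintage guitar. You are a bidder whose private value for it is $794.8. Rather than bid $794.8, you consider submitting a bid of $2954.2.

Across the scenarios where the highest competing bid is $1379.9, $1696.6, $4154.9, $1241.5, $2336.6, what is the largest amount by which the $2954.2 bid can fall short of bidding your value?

$1379.9: truthful gives $0, deviation gives −$585.1 → loss $585.1.
$1696.6: truthful gives $0, deviation gives −$901.8 → loss $901.8.
$4154.9: same outcome either way → loss $0.
$1241.5: truthful gives $0, deviation gives −$446.7 → loss $446.7.
$2336.6: truthful gives $0, deviation gives −$1541.8 → loss $1541.8.
Maximum loss: $1541.8.

$1541.8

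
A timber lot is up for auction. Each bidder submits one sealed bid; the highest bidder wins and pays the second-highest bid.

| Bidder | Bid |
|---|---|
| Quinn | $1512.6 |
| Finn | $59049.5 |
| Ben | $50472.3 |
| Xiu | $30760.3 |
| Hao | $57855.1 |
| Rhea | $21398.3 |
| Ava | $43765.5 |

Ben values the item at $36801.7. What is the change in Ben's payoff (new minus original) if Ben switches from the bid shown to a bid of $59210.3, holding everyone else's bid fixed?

The highest bid among the other bidders is $59049.5; Ben's bid doesn't change that.
Original bid $50472.3: Ben is not highest (top rival bid is $59049.5); payoff $0.
Alternative bid $59210.3: Ben is highest, pays the top rival bid $59049.5; payoff $36801.7 − $59049.5 = −$22247.8.
Change in payoff = −$22247.8 − ($0) = −$22247.8.

−$22247.8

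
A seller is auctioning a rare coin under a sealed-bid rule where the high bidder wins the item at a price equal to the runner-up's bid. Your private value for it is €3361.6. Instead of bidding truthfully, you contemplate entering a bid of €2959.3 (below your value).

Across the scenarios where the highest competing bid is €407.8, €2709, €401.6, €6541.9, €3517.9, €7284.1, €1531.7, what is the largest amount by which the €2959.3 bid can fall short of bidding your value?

€407.8: same outcome either way → loss €0.
€2709: same outcome either way → loss €0.
€401.6: same outcome either way → loss €0.
€6541.9: same outcome either way → loss €0.
€3517.9: same outcome either way → loss €0.
€7284.1: same outcome either way → loss €0.
€1531.7: same outcome either way → loss €0.
Maximum loss: €0.

€0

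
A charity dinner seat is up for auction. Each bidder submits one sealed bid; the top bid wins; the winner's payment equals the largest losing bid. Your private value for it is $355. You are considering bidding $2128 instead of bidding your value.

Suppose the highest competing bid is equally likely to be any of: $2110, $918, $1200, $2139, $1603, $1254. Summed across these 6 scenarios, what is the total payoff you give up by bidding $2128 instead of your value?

The deviation costs you only when the competing bid falls strictly between $355 and $2128; elsewhere both bids give the same outcome.
$2110: truthful payoff $0, deviation payoff −$1755 → loss $1755.
$918: truthful payoff $0, deviation payoff −$563 → loss $563.
$1200: truthful payoff $0, deviation payoff −$845 → loss $845.
$2139: outcomes coincide → loss $0.
$1603: truthful payoff $0, deviation payoff −$1248 → loss $1248.
$1254: truthful payoff $0, deviation payoff −$899 → loss $899.
Total loss = $1755 + $563 + $845 + $1248 + $899 = $5310.
In a second-price auction your bid sets only whether you win, not what you pay, so bidding your true value is weakly dominant.

$5310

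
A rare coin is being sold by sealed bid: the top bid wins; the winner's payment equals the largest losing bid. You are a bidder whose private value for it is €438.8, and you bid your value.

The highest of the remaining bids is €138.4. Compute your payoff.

Your bid €438.8 exceeds the highest competing bid €138.4, so you win.
In a second-price auction the winner pays the second-highest bid, €138.4.
Payoff = value − price = €438.8 − €138.4 = €300.4.

€300.4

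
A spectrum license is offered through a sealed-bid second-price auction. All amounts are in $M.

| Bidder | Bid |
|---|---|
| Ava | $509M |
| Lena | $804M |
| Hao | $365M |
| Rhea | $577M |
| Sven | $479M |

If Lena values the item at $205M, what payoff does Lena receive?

Highest bid: Lena at $804M, so Lena wins.
Second-highest bid: Rhea at $577M — that is the price the winner pays.
Lena's payoff = value − price = $205M − $577M = −$372M.

−$372M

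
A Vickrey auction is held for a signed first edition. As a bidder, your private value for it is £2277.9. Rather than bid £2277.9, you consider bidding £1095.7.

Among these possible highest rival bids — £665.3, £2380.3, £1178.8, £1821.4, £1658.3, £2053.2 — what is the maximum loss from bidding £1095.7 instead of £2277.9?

£665.3: same outcome either way → loss £0.
£2380.3: same outcome either way → loss £0.
£1178.8: truthful gives £1099.1, deviation gives £0 → loss £1099.1.
£1821.4: truthful gives £456.5, deviation gives £0 → loss £456.5.
£1658.3: truthful gives £619.6, deviation gives £0 → loss £619.6.
£2053.2: truthful gives £224.7, deviation gives £0 → loss £224.7.
Maximum loss: £1099.1.

£1099.1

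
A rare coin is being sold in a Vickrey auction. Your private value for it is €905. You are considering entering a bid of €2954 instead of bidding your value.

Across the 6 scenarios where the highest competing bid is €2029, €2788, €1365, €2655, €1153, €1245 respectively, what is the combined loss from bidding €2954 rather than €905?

The deviation costs you only when the competing bid falls strictly between €905 and €2954; elsewhere both bids give the same outcome.
€2029: truthful payoff €0, deviation payoff −€1124 → loss €1124.
€2788: truthful payoff €0, deviation payoff −€1883 → loss €1883.
€1365: truthful payoff €0, deviation payoff −€460 → loss €460.
€2655: truthful payoff €0, deviation payoff −€1750 → loss €1750.
€1153: truthful payoff €0, deviation payoff −€248 → loss €248.
€1245: truthful payoff €0, deviation payoff −€340 → loss €340.
Total loss = €1124 + €1883 + €460 + €1750 + €248 + €340 = €5805.

€5805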